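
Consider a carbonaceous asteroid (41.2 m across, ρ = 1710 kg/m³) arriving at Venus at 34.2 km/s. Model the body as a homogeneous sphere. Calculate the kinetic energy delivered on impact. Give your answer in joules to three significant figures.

v = 34200 m/s.
Mass m = (π/6) ρ d³ = (π/6) × 1710 × (41.2)³ = 6.262 × 10^7 kg
E = ½ m v² = 0.5 × 6.262 × 10^7 × (34200)² = 3.662 × 10^16 J

E ≈ 3.66 × 10^16 J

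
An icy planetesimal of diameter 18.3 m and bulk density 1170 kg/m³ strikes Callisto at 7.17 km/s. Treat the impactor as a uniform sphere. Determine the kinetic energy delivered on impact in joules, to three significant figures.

E ≈ 9.65 × 10^13 J

v = 7170 m/s.
Mass m = (π/6) ρ d³ = (π/6) × 1170 × (18.3)³ = 3.754 × 10^6 kg
E = ½ m v² = 0.5 × 3.754 × 10^6 × (7170)² = 9.649 × 10^13 J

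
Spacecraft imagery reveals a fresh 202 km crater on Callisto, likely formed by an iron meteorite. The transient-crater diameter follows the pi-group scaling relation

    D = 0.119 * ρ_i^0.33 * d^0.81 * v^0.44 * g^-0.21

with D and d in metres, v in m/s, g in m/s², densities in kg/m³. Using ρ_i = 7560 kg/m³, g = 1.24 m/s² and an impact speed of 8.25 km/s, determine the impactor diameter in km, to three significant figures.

d ≈ 10.2 km

Rearranging for d: d = [D / (0.119 · 7560^0.33 · 8250^0.44 · 1.24^-0.21)]^(1/0.81).
D = 202000 m.
7560^0.33 = 19.05
8250^0.44 = 52.87
1.24^-0.21 = 0.9558
Denominator = 0.119 × 19.05 × 52.87 × 0.9558 = 114.6
D / 114.6 = 202000 / 114.6 = 1763
d = 1763^(1/0.81) = 1763^1.2346 = 10182 m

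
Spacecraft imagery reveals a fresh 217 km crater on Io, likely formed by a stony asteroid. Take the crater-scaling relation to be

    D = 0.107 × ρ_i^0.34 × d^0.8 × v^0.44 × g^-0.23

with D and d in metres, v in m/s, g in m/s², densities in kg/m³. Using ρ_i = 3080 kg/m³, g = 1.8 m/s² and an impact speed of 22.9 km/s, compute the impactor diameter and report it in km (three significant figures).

d ≈ 11.9 km

Rearranging for d: d = [D / (0.107 · 3080^0.34 · 22900^0.44 · 1.8^-0.23)]^(1/0.8).
D = 217000 m.
3080^0.34 = 15.35
22900^0.44 = 82.86
1.8^-0.23 = 0.8735
Denominator = 0.107 × 15.35 × 82.86 × 0.8735 = 118.9
D / 118.9 = 217000 / 118.9 = 1825
d = 1825^(1/0.8) = 1825^1.25 = 11928 m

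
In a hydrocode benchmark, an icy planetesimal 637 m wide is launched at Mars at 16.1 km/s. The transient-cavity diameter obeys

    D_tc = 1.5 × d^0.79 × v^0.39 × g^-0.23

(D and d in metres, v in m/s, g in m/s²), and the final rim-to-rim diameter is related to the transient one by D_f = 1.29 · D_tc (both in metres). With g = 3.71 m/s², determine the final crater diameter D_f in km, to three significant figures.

v = 16100 m/s.
d^0.79 = 637^0.79 = 164.2
v^0.39 = 16100^0.39 = 43.72
g^-0.23 = 3.71^-0.23 = 0.7397
D_tc = 1.5 × 164.2 × 43.72 × 0.7397 = 7965 m
D_f = 1.29 × 7965 = 10275 m
     = 10.27 km

D_f ≈ 10.3 km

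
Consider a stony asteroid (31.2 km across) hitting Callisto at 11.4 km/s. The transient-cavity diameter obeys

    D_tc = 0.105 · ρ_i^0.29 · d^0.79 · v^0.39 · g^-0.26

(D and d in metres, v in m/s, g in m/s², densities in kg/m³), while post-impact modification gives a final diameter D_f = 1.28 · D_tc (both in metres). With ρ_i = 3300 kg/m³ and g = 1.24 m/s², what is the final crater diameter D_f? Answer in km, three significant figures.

In SI: d = 31200 m, v = 11400 m/s.
ρ_i^0.29 = 3300^0.29 = 10.48
d^0.79 = 31200^0.79 = 3551
v^0.39 = 11400^0.39 = 38.21
g^-0.26 = 1.24^-0.26 = 0.9456
D_tc = 0.105 × 10.48 × 3551 × 38.21 × 0.9456 = 1.412 × 10^5 m
D_f = 1.28 × 1.412 × 10^5 = 1.807 × 10^5 m
     = 180.7 km

D_f ≈ 181 km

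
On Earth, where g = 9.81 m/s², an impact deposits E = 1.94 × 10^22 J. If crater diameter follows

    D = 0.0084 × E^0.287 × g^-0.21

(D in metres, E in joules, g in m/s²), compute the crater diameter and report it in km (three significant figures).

E^0.287 = (1.94 × 10^22)^0.287 = 2.492 × 10^6
g^-0.21 = 9.81^-0.21 = 0.6191
D = 0.0084 × 2.492 × 10^6 × 0.6191 = 12959 m
   = 12.96 km

D ≈ 13.0 km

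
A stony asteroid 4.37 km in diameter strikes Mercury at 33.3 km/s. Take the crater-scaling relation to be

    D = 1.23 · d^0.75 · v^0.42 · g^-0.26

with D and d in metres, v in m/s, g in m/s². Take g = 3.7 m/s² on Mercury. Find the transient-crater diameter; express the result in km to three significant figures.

D ≈ 37.3 km

In SI units: d = 4370 m, v = 33300 m/s.
d^0.75 = 4370^0.75 = 537.5
v^0.42 = 33300^0.42 = 79.33
g^-0.26 = 3.7^-0.26 = 0.7117
D = 1.23 × 537.5 × 79.33 × 0.7117 = 37327 m
   = 37.33 km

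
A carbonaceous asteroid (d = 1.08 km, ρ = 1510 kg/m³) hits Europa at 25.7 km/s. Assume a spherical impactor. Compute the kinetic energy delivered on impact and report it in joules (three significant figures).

E ≈ 3.29 × 10^20 J

d = 1080 m; v = 25700 m/s.
Mass m = (π/6) ρ d³ = (π/6) × 1510 × (1080)³ = 9.960 × 10^11 kg
E = ½ m v² = 0.5 × 9.960 × 10^11 × (25700)² = 3.289 × 10^20 J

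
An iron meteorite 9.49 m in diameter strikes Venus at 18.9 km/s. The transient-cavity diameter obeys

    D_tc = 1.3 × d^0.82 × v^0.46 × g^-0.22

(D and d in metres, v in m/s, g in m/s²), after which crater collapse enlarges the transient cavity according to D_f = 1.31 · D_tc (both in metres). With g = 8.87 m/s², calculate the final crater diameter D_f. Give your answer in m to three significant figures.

D_f ≈ 618 m

v = 18900 m/s.
d^0.82 = 9.49^0.82 = 6.329
v^0.46 = 18900^0.46 = 92.72
g^-0.22 = 8.87^-0.22 = 0.6187
D_tc = 1.3 × 6.329 × 92.72 × 0.6187 = 472.0 m
D_f = 1.31 × 472.0 = 618.3 m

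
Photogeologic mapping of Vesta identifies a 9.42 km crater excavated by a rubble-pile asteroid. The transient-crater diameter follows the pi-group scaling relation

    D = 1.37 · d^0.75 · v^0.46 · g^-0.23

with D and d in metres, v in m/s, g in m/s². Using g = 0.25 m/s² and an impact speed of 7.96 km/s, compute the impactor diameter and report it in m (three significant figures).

Rearranging for d: d = [D / (1.37 · 7960^0.46 · 0.25^-0.23)]^(1/0.75).
D = 9420 m.
7960^0.46 = 62.29
0.25^-0.23 = 1.376
Denominator = 1.37 × 62.29 × 1.376 = 117.4
D / 117.4 = 9420 / 117.4 = 80.24
d = 80.24^(1/0.75) = 80.24^1.3333 = 346.0 m

d ≈ 346 m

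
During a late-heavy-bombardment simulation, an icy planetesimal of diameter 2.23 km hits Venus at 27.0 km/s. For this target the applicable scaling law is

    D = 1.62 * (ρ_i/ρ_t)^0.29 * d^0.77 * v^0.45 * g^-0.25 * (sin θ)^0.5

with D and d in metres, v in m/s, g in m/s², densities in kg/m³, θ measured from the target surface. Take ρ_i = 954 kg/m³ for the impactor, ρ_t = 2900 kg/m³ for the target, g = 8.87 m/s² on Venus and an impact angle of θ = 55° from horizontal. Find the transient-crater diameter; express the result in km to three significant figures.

In SI units: d = 2230 m, v = 27000 m/s.
(ρ_i/ρ_t)^0.29 = (954/2900)^0.29 = 0.7244
d^0.77 = 2230^0.77 = 378.6
v^0.45 = 27000^0.45 = 98.65
g^-0.25 = 8.87^-0.25 = 0.5795
(sin 55°)^0.5 = 0.8192^0.5 = 0.9051
D = 1.62 × 0.7244 × 378.6 × 98.65 × 0.5795 × 0.9051 = 22989 m
   = 22.99 km

D ≈ 23.0 km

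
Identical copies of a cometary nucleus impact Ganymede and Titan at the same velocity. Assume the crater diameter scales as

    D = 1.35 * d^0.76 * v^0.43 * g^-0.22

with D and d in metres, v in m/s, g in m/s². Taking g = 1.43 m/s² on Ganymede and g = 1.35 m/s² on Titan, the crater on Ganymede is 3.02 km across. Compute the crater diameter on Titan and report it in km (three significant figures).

All impactor-dependent factors cancel in the ratio, leaving D_Titan/D_Ganymede = (g_Titan/g_Ganymede)^-0.22.
(1.35/1.43)^-0.22 = 0.9441^-0.22 = 1.013
D_Titan = 1.013 × 3.02 km = 3.06 km

D ≈ 3.06 km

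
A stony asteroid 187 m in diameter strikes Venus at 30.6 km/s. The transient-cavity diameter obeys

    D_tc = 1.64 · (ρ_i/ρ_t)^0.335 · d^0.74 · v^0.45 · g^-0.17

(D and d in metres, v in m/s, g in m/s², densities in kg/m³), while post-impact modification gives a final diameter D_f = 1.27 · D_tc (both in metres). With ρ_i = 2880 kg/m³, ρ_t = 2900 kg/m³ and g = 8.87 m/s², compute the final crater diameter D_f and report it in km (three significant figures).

D_f ≈ 7.18 km

v = 30600 m/s.
(ρ_i/ρ_t)^0.335 = (2880/2900)^0.335 = 0.9977
d^0.74 = 187^0.74 = 47.99
v^0.45 = 30600^0.45 = 104.4
g^-0.17 = 8.87^-0.17 = 0.6900
D_tc = 1.64 × 0.9977 × 47.99 × 104.4 × 0.6900 = 5656 m
D_f = 1.27 × 5656 = 7183 m
     = 7.183 km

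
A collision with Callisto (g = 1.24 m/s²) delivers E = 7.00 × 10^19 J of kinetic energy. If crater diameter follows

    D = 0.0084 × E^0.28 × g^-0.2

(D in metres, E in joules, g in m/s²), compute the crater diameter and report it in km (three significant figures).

E^0.28 = (7.00 × 10^19)^0.28 = 3.603 × 10^5
g^-0.2 = 1.24^-0.2 = 0.9579
D = 0.0084 × 3.603 × 10^5 × 0.9579 = 2899 m
   = 2.899 km

D ≈ 2.90 km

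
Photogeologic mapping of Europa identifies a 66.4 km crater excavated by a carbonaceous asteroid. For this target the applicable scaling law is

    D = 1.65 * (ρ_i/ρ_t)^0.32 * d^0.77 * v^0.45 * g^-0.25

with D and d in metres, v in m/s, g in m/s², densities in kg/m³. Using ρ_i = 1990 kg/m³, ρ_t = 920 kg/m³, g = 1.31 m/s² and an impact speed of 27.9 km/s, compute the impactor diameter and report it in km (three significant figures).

d ≈ 1.91 km

Rearranging for d: d = [D / (1.65 · (1990/920)^0.32 · 27900^0.45 · 1.31^-0.25)]^(1/0.77).
D = 66400 m.
(1990/920)^0.32 = 1.280
27900^0.45 = 100.1
1.31^-0.25 = 0.9347
Denominator = 1.65 × 1.280 × 100.1 × 0.9347 = 197.6
D / 197.6 = 66400 / 197.6 = 336.0
d = 336.0^(1/0.77) = 336.0^1.2987 = 1910 m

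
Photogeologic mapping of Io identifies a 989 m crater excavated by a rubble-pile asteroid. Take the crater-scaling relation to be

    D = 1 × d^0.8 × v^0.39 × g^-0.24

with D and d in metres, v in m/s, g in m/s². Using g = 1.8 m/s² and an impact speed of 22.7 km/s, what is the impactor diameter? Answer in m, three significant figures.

Rearranging for d: d = [D / (1 · 22700^0.39 · 1.8^-0.24)]^(1/0.8).
22700^0.39 = 49.99
1.8^-0.24 = 0.8684
Denominator = 1 × 49.99 × 0.8684 = 43.41
D / 43.41 = 989 / 43.41 = 22.78
d = 22.78^(1/0.8) = 22.78^1.25 = 49.77 m

d ≈ 49.8 m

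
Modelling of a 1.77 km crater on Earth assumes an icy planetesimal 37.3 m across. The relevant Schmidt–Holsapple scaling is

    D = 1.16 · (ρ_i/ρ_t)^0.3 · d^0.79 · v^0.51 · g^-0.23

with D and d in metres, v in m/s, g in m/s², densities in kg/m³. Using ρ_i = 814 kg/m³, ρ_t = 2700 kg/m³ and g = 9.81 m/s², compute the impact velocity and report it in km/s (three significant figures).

Rearranging for v: v = [D / (1.16 · (814/2700)^0.3 · 37.3^0.79 · 9.81^-0.23)]^(1/0.51).
D = 1770 m.
(814/2700)^0.3 = 0.6979
37.3^0.79 = 17.44
9.81^-0.23 = 0.5914
Denominator = 1.16 × 0.6979 × 17.44 × 0.5914 = 8.350
D / 8.350 = 1770 / 8.350 = 212.0
v = 212.0^(1/0.51) = 212.0^1.9608 = 36432 m/s

v ≈ 36.4 km/s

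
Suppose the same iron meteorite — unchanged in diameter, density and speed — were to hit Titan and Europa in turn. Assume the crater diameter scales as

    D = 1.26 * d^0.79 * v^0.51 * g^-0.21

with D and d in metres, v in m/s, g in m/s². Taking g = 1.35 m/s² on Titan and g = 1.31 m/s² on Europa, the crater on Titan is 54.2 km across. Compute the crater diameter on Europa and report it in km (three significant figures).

D ≈ 54.5 km

All impactor-dependent factors cancel in the ratio, leaving D_Europa/D_Titan = (g_Europa/g_Titan)^-0.21.
(1.31/1.35)^-0.21 = 0.9704^-0.21 = 1.006
D_Europa = 1.006 × 54.2 km = 54.5 km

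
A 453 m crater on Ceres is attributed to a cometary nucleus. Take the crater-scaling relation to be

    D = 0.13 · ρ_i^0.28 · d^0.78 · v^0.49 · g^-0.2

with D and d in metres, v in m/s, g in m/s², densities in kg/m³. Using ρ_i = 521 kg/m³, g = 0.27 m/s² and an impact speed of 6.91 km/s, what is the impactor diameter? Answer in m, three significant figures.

d ≈ 10.2 m

Rearranging for d: d = [D / (0.13 · 521^0.28 · 6910^0.49 · 0.27^-0.2)]^(1/0.78).
521^0.28 = 5.764
6910^0.49 = 76.09
0.27^-0.2 = 1.299
Denominator = 0.13 × 5.764 × 76.09 × 1.299 = 74.06
D / 74.06 = 453 / 74.06 = 6.117
d = 6.117^(1/0.78) = 6.117^1.2821 = 10.20 m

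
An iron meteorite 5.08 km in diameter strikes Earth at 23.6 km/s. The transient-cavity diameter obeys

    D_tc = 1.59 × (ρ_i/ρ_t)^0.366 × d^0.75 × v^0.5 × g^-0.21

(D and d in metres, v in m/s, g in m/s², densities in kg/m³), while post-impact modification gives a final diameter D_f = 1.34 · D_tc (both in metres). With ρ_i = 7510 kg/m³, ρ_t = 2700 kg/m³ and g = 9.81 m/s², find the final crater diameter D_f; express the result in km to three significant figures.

D_f ≈ 177 km

In SI: d = 5080 m, v = 23600 m/s.
(ρ_i/ρ_t)^0.366 = (7510/2700)^0.366 = 1.454
d^0.75 = 5080^0.75 = 601.7
v^0.5 = 23600^0.5 = 153.6
g^-0.21 = 9.81^-0.21 = 0.6191
D_tc = 1.59 × 1.454 × 601.7 × 153.6 × 0.6191 = 1.323 × 10^5 m
D_f = 1.34 × 1.323 × 10^5 = 1.773 × 10^5 m
     = 177.3 km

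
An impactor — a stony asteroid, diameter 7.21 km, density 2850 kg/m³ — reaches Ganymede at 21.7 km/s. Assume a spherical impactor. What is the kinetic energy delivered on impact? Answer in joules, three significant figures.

E ≈ 1.32 × 10^23 J

d = 7210 m; v = 21700 m/s.
Mass m = (π/6) ρ d³ = (π/6) × 2850 × (7210)³ = 5.593 × 10^14 kg
E = ½ m v² = 0.5 × 5.593 × 10^14 × (21700)² = 1.317 × 10^23 J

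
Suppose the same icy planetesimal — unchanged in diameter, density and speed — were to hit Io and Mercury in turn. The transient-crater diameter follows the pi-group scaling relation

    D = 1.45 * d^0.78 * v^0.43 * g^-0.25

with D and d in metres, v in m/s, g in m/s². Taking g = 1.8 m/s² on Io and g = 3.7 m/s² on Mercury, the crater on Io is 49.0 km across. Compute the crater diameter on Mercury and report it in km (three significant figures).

D ≈ 40.9 km

All impactor-dependent factors cancel in the ratio, leaving D_Mercury/D_Io = (g_Mercury/g_Io)^-0.25.
(3.7/1.8)^-0.25 = 2.056^-0.25 = 0.8351
D_Mercury = 0.8351 × 49.0 km = 40.9 km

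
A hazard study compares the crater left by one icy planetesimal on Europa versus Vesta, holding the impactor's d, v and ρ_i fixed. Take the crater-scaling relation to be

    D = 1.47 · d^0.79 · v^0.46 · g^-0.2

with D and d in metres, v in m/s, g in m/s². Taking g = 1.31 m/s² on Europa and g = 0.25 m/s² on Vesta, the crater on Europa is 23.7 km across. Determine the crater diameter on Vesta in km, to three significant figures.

D ≈ 33.0 km

All impactor-dependent factors cancel in the ratio, leaving D_Vesta/D_Europa = (g_Vesta/g_Europa)^-0.2.
(0.25/1.31)^-0.2 = 0.1908^-0.2 = 1.393
D_Vesta = 1.393 × 23.7 km = 33.0 km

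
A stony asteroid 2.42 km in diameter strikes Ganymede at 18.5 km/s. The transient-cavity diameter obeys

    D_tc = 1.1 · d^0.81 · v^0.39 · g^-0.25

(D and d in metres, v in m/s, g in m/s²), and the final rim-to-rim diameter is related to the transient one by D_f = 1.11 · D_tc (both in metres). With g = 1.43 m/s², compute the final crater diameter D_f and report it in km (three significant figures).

In SI: d = 2420 m, v = 18500 m/s.
d^0.81 = 2420^0.81 = 550.7
v^0.39 = 18500^0.39 = 46.15
g^-0.25 = 1.43^-0.25 = 0.9145
D_tc = 1.1 × 550.7 × 46.15 × 0.9145 = 25570 m
D_f = 1.11 × 25570 = 28383 m
     = 28.38 km

D_f ≈ 28.4 km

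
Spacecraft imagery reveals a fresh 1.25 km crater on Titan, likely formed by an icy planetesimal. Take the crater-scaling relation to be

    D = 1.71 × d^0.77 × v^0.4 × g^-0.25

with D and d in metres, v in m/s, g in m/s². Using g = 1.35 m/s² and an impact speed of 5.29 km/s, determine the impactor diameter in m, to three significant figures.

Rearranging for d: d = [D / (1.71 · 5290^0.4 · 1.35^-0.25)]^(1/0.77).
D = 1250 m.
5290^0.4 = 30.86
1.35^-0.25 = 0.9277
Denominator = 1.71 × 30.86 × 0.9277 = 48.96
D / 48.96 = 1250 / 48.96 = 25.53
d = 25.53^(1/0.77) = 25.53^1.2987 = 67.19 m

d ≈ 67.2 m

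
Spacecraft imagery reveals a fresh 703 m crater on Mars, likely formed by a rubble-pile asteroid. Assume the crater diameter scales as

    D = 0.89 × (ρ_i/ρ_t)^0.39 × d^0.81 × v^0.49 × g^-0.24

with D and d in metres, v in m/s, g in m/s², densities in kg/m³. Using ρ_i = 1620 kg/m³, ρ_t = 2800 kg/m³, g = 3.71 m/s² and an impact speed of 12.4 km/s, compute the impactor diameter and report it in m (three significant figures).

Rearranging for d: d = [D / (0.89 · (1620/2800)^0.39 · 12400^0.49 · 3.71^-0.24)]^(1/0.81).
(1620/2800)^0.39 = 0.8078
12400^0.49 = 101.3
3.71^-0.24 = 0.7300
Denominator = 0.89 × 0.8078 × 101.3 × 0.7300 = 53.17
D / 53.17 = 703 / 53.17 = 13.22
d = 13.22^(1/0.81) = 13.22^1.2346 = 24.23 m

d ≈ 24.2 m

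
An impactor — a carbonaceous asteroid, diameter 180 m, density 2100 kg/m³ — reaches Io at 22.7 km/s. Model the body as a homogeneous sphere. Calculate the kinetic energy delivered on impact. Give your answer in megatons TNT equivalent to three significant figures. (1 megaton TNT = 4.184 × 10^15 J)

E ≈ 395 Mt TNT

v = 22700 m/s.
Mass m = (π/6) ρ d³ = (π/6) × 2100 × (180)³ = 6.413 × 10^9 kg
E = ½ m v² = 0.5 × 6.413 × 10^9 × (22700)² = 1.652 × 10^18 J
   = 1.652 × 10^18 / 4.184×10^15 = 394.8 Mt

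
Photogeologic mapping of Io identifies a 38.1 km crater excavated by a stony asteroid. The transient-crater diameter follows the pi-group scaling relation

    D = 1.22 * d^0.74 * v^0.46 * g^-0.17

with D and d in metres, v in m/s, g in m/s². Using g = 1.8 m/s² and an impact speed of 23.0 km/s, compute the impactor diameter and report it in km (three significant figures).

d ≈ 2.64 km

Rearranging for d: d = [D / (1.22 · 23000^0.46 · 1.8^-0.17)]^(1/0.74).
D = 38100 m.
23000^0.46 = 101.5
1.8^-0.17 = 0.9049
Denominator = 1.22 × 101.5 × 0.9049 = 112.1
D / 112.1 = 38100 / 112.1 = 339.9
d = 339.9^(1/0.74) = 339.9^1.3514 = 2636 m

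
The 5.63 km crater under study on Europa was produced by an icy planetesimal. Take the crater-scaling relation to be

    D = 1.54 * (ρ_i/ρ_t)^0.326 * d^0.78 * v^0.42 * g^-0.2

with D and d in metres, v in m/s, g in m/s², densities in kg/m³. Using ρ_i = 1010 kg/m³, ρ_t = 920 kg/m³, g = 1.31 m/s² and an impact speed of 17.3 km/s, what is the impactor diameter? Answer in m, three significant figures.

d ≈ 199 m

Rearranging for d: d = [D / (1.54 · (1010/920)^0.326 · 17300^0.42 · 1.31^-0.2)]^(1/0.78).
D = 5630 m.
(1010/920)^0.326 = 1.031
17300^0.42 = 60.25
1.31^-0.2 = 0.9474
Denominator = 1.54 × 1.031 × 60.25 × 0.9474 = 90.63
D / 90.63 = 5630 / 90.63 = 62.12
d = 62.12^(1/0.78) = 62.12^1.2821 = 199.1 m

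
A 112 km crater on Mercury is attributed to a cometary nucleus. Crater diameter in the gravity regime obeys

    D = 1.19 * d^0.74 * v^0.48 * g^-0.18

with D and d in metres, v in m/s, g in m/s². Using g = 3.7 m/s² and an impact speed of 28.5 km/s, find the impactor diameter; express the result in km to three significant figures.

Rearranging for d: d = [D / (1.19 · 28500^0.48 · 3.7^-0.18)]^(1/0.74).
D = 112000 m.
28500^0.48 = 137.5
3.7^-0.18 = 0.7902
Denominator = 1.19 × 137.5 × 0.7902 = 129.3
D / 129.3 = 112000 / 129.3 = 866.2
d = 866.2^(1/0.74) = 866.2^1.3514 = 9330 m

d ≈ 9.33 km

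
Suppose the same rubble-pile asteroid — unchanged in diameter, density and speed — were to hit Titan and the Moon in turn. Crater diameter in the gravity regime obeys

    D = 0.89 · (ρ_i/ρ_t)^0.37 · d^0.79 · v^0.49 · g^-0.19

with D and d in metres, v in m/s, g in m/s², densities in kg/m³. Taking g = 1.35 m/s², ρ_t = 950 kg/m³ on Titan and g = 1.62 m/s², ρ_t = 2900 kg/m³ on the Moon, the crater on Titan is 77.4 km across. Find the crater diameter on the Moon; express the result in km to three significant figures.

The impactor-only factors (d, v, ρ_i) cancel in the ratio, leaving D_Moon/D_Titan = (g_Moon/g_Titan)^-0.19 · (ρ_t,Titan/ρ_t,Moon)^0.37.
(1.62/1.35)^-0.19 = 1.200^-0.19 = 0.9660
(950/2900)^0.37 = 0.3276^0.37 = 0.6617
Ratio = 0.9660 × 0.6617 = 0.6392
D_Moon = 0.6392 × 77.4 km = 49.5 km

D ≈ 49.5 km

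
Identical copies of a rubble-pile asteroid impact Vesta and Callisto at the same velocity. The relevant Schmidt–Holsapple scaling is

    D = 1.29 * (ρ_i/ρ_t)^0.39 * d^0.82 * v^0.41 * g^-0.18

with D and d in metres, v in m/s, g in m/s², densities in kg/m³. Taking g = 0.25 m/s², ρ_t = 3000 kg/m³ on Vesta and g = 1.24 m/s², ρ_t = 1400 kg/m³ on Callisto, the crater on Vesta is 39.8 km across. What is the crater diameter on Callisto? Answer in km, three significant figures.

D ≈ 40.2 km

The impactor-only factors (d, v, ρ_i) cancel in the ratio, leaving D_Callisto/D_Vesta = (g_Callisto/g_Vesta)^-0.18 · (ρ_t,Vesta/ρ_t,Callisto)^0.39.
(1.24/0.25)^-0.18 = 4.960^-0.18 = 0.7496
(3000/1400)^0.39 = 2.143^0.39 = 1.346
Ratio = 0.7496 × 1.346 = 1.009
D_Callisto = 1.009 × 39.8 km = 40.2 km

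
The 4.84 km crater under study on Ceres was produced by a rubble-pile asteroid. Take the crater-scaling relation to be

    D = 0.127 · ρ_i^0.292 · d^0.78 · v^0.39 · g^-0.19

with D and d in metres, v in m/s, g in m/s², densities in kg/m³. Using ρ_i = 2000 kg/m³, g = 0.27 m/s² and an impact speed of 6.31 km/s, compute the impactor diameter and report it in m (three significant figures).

d ≈ 397 m

Rearranging for d: d = [D / (0.127 · 2000^0.292 · 6310^0.39 · 0.27^-0.19)]^(1/0.78).
D = 4840 m.
2000^0.292 = 9.202
6310^0.39 = 30.34
0.27^-0.19 = 1.282
Denominator = 0.127 × 9.202 × 30.34 × 1.282 = 45.46
D / 45.46 = 4840 / 45.46 = 106.5
d = 106.5^(1/0.78) = 106.5^1.2821 = 397.4 m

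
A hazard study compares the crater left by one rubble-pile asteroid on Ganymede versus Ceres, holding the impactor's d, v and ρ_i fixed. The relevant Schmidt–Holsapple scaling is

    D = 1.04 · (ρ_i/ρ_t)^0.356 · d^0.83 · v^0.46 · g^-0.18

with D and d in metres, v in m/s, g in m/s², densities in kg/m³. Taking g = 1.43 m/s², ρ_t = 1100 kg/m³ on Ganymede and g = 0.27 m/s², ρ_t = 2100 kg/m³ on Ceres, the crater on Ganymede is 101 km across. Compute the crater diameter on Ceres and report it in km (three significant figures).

D ≈ 108 km

The impactor-only factors (d, v, ρ_i) cancel in the ratio, leaving D_Ceres/D_Ganymede = (g_Ceres/g_Ganymede)^-0.18 · (ρ_t,Ganymede/ρ_t,Ceres)^0.356.
(0.27/1.43)^-0.18 = 0.1888^-0.18 = 1.350
(1100/2100)^0.356 = 0.5238^0.356 = 0.7944
Ratio = 1.350 × 0.7944 = 1.072
D_Ceres = 1.072 × 101 km = 108 km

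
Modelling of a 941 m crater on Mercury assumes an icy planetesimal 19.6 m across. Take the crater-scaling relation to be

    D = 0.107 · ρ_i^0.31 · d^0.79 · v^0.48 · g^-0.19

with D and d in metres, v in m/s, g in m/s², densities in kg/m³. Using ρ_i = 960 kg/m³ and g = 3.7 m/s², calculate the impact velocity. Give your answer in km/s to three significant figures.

v ≈ 24.5 km/s

Rearranging for v: v = [D / (0.107 · 960^0.31 · 19.6^0.79 · 3.7^-0.19)]^(1/0.48).
960^0.31 = 8.404
19.6^0.79 = 10.49
3.7^-0.19 = 0.7799
Denominator = 0.107 × 8.404 × 10.49 × 0.7799 = 7.357
D / 7.357 = 941 / 7.357 = 127.9
v = 127.9^(1/0.48) = 127.9^2.0833 = 24504 m/s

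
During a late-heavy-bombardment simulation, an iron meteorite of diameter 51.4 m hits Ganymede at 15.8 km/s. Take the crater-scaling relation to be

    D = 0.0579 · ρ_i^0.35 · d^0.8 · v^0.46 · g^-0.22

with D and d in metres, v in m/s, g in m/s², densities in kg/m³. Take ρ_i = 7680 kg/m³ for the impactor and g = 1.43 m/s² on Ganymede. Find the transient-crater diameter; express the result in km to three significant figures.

D ≈ 2.45 km

In SI units: v = 15800 m/s.
ρ_i^0.35 = 7680^0.35 = 22.90
d^0.8 = 51.4^0.8 = 23.38
v^0.46 = 15800^0.46 = 85.39
g^-0.22 = 1.43^-0.22 = 0.9243
D = 0.0579 × 22.90 × 23.38 × 85.39 × 0.9243 = 2447 m
   = 2.447 km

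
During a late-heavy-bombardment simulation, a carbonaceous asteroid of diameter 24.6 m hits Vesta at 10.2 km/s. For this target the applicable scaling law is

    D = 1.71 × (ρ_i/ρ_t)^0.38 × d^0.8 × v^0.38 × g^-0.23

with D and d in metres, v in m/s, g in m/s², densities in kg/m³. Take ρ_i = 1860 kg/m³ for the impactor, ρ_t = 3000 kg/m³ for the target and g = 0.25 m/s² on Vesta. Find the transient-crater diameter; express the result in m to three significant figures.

D ≈ 848 m

In SI units: v = 10200 m/s.
(ρ_i/ρ_t)^0.38 = (1860/3000)^0.38 = 0.8339
d^0.8 = 24.6^0.8 = 12.96
v^0.38 = 10200^0.38 = 33.36
g^-0.23 = 0.25^-0.23 = 1.376
D = 1.71 × 0.8339 × 12.96 × 33.36 × 1.376 = 848.3 m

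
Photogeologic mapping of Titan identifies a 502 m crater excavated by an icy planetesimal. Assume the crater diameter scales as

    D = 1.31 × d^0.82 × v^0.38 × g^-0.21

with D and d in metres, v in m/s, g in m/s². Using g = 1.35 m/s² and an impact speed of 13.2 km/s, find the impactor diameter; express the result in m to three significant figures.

Rearranging for d: d = [D / (1.31 · 13200^0.38 · 1.35^-0.21)]^(1/0.82).
13200^0.38 = 36.80
1.35^-0.21 = 0.9389
Denominator = 1.31 × 36.80 × 0.9389 = 45.26
D / 45.26 = 502 / 45.26 = 11.09
d = 11.09^(1/0.82) = 11.09^1.2195 = 18.81 m

d ≈ 18.8 m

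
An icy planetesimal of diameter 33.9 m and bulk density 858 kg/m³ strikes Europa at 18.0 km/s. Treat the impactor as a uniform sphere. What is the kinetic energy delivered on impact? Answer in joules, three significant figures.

E ≈ 2.84 × 10^15 J

v = 18000 m/s.
Mass m = (π/6) ρ d³ = (π/6) × 858 × (33.9)³ = 1.750 × 10^7 kg
E = ½ m v² = 0.5 × 1.750 × 10^7 × (18000)² = 2.835 × 10^15 J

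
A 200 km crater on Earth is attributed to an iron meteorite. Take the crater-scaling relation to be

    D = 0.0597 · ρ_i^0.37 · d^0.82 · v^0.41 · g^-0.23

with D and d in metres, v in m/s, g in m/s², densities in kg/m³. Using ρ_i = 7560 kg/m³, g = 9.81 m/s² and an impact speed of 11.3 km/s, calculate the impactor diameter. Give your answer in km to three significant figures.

Rearranging for d: d = [D / (0.0597 · 7560^0.37 · 11300^0.41 · 9.81^-0.23)]^(1/0.82).
D = 200000 m.
7560^0.37 = 27.23
11300^0.41 = 45.89
9.81^-0.23 = 0.5914
Denominator = 0.0597 × 27.23 × 45.89 × 0.5914 = 44.12
D / 44.12 = 200000 / 44.12 = 4533
d = 4533^(1/0.82) = 4533^1.2195 = 28771 m

d ≈ 28.8 km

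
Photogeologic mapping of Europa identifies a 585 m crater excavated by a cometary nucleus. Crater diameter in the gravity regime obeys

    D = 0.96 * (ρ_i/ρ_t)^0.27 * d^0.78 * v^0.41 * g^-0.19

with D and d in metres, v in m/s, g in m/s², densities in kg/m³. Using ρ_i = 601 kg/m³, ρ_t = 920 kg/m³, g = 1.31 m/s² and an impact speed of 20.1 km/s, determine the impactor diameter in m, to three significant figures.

Rearranging for d: d = [D / (0.96 · (601/920)^0.27 · 20100^0.41 · 1.31^-0.19)]^(1/0.78).
(601/920)^0.27 = 0.8914
20100^0.41 = 58.12
1.31^-0.19 = 0.9500
Denominator = 0.96 × 0.8914 × 58.12 × 0.9500 = 47.25
D / 47.25 = 585 / 47.25 = 12.38
d = 12.38^(1/0.78) = 12.38^1.2821 = 25.18 m

d ≈ 25.2 m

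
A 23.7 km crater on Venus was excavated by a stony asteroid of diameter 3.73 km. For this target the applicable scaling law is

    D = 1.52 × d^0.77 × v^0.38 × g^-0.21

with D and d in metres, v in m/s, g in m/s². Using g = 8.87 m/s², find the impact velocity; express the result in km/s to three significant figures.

v ≈ 20.9 km/s

Rearranging for v: v = [D / (1.52 · 3730^0.77 · 8.87^-0.21)]^(1/0.38).
D = 23700 m.
3730^0.77 = 562.6
8.87^-0.21 = 0.6323
Denominator = 1.52 × 562.6 × 0.6323 = 540.7
D / 540.7 = 23700 / 540.7 = 43.83
v = 43.83^(1/0.38) = 43.83^2.6316 = 20916 m/s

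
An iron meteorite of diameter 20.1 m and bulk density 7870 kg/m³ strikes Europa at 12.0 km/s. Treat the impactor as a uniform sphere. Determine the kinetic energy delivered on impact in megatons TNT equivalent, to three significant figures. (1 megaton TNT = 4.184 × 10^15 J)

v = 12000 m/s.
Mass m = (π/6) ρ d³ = (π/6) × 7870 × (20.1)³ = 3.346 × 10^7 kg
E = ½ m v² = 0.5 × 3.346 × 10^7 × (12000)² = 2.409 × 10^15 J
   = 2.409 × 10^15 / 4.184×10^15 = 0.5758 Mt

E ≈ 0.576 Mt TNT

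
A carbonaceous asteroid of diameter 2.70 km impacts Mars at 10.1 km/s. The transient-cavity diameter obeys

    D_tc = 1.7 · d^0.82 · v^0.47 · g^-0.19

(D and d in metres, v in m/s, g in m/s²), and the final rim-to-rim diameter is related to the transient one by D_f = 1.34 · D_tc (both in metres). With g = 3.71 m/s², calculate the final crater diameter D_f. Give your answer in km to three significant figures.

In SI: d = 2700 m, v = 10100 m/s.
d^0.82 = 2700^0.82 = 651.2
v^0.47 = 10100^0.47 = 76.21
g^-0.19 = 3.71^-0.19 = 0.7795
D_tc = 1.7 × 651.2 × 76.21 × 0.7795 = 65760 m
D_f = 1.34 × 65760 = 88118 m
     = 88.12 km

D_f ≈ 88.1 km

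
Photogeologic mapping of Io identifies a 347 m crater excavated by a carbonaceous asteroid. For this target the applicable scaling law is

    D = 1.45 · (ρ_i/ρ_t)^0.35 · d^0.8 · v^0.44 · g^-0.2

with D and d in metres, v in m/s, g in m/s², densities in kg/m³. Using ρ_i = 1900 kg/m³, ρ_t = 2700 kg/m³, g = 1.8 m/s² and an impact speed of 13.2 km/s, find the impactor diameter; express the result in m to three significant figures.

d ≈ 6.89 m

Rearranging for d: d = [D / (1.45 · (1900/2700)^0.35 · 13200^0.44 · 1.8^-0.2)]^(1/0.8).
(1900/2700)^0.35 = 0.8843
13200^0.44 = 65.02
1.8^-0.2 = 0.8891
Denominator = 1.45 × 0.8843 × 65.02 × 0.8891 = 74.13
D / 74.13 = 347 / 74.13 = 4.681
d = 4.681^(1/0.8) = 4.681^1.25 = 6.885 m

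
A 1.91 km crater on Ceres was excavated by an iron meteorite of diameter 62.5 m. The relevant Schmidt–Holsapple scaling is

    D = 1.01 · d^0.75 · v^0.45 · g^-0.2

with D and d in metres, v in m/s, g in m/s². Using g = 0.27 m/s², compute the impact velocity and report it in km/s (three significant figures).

Rearranging for v: v = [D / (1.01 · 62.5^0.75 · 0.27^-0.2)]^(1/0.45).
D = 1910 m.
62.5^0.75 = 22.23
0.27^-0.2 = 1.299
Denominator = 1.01 × 22.23 × 1.299 = 29.17
D / 29.17 = 1910 / 29.17 = 65.48
v = 65.48^(1/0.45) = 65.48^2.2222 = 10858 m/s

v ≈ 10.9 km/s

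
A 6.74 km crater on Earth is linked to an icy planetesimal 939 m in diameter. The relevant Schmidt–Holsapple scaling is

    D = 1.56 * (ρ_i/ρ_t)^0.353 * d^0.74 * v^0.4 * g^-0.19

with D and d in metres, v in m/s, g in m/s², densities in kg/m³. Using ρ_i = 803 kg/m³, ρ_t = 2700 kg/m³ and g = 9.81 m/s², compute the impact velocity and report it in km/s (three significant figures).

Rearranging for v: v = [D / (1.56 · (803/2700)^0.353 · 939^0.74 · 9.81^-0.19)]^(1/0.4).
D = 6740 m.
(803/2700)^0.353 = 0.6518
939^0.74 = 158.4
9.81^-0.19 = 0.6480
Denominator = 1.56 × 0.6518 × 158.4 × 0.6480 = 104.4
D / 104.4 = 6740 / 104.4 = 64.56
v = 64.56^(1/0.4) = 64.56^2.5 = 33490 m/s

v ≈ 33.5 km/s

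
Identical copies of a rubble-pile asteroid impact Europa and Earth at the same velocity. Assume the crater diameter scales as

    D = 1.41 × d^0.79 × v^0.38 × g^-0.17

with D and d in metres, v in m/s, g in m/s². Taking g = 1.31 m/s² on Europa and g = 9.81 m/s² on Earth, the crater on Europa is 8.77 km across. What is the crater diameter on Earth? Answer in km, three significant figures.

D ≈ 6.23 km

All impactor-dependent factors cancel in the ratio, leaving D_Earth/D_Europa = (g_Earth/g_Europa)^-0.17.
(9.81/1.31)^-0.17 = 7.489^-0.17 = 0.7101
D_Earth = 0.7101 × 8.77 km = 6.23 km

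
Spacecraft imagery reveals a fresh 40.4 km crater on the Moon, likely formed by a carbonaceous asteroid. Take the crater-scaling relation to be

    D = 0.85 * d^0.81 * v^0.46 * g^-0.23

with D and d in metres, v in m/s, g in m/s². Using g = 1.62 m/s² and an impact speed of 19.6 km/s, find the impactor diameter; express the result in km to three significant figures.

d ≈ 2.49 km

Rearranging for d: d = [D / (0.85 · 19600^0.46 · 1.62^-0.23)]^(1/0.81).
D = 40400 m.
19600^0.46 = 94.28
1.62^-0.23 = 0.8950
Denominator = 0.85 × 94.28 × 0.8950 = 71.72
D / 71.72 = 40400 / 71.72 = 563.3
d = 563.3^(1/0.81) = 563.3^1.2346 = 2489 m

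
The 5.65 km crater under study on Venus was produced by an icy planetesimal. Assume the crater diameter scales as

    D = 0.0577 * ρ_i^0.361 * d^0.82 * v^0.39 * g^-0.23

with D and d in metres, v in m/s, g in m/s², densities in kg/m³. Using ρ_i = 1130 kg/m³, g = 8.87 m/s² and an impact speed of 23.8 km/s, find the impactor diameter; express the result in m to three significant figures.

Rearranging for d: d = [D / (0.0577 · 1130^0.361 · 23800^0.39 · 8.87^-0.23)]^(1/0.82).
D = 5650 m.
1130^0.361 = 12.65
23800^0.39 = 50.92
8.87^-0.23 = 0.6053
Denominator = 0.0577 × 12.65 × 50.92 × 0.6053 = 22.50
D / 22.50 = 5650 / 22.50 = 251.1
d = 251.1^(1/0.82) = 251.1^1.2195 = 844.5 m

d ≈ 845 m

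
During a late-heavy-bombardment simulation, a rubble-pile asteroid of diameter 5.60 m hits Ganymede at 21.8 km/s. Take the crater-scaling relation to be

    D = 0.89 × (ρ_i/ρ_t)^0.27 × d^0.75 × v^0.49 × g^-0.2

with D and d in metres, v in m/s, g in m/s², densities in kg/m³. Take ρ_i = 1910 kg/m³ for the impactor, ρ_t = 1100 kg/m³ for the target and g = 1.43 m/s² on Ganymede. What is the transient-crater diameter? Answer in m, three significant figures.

In SI units: v = 21800 m/s.
(ρ_i/ρ_t)^0.27 = (1910/1100)^0.27 = 1.161
d^0.75 = 5.6^0.75 = 3.640
v^0.49 = 21800^0.49 = 133.6
g^-0.2 = 1.43^-0.2 = 0.9310
D = 0.89 × 1.161 × 3.640 × 133.6 × 0.9310 = 467.8 m

D ≈ 468 m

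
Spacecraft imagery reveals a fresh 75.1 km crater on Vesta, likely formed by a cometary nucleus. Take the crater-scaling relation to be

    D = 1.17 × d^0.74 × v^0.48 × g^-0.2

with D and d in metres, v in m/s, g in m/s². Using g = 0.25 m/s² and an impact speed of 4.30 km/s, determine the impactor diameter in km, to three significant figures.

d ≈ 9.48 km

Rearranging for d: d = [D / (1.17 · 4300^0.48 · 0.25^-0.2)]^(1/0.74).
D = 75100 m.
4300^0.48 = 55.47
0.25^-0.2 = 1.320
Denominator = 1.17 × 55.47 × 1.320 = 85.67
D / 85.67 = 75100 / 85.67 = 876.6
d = 876.6^(1/0.74) = 876.6^1.3514 = 9482 m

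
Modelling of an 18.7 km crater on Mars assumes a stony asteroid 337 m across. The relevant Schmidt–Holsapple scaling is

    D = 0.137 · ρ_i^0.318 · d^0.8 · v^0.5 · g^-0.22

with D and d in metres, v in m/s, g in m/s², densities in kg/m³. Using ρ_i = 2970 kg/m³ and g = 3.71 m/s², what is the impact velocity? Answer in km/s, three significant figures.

Rearranging for v: v = [D / (0.137 · 2970^0.318 · 337^0.8 · 3.71^-0.22)]^(1/0.5).
D = 18700 m.
2970^0.318 = 12.72
337^0.8 = 105.2
3.71^-0.22 = 0.7494
Denominator = 0.137 × 12.72 × 105.2 × 0.7494 = 137.4
D / 137.4 = 18700 / 137.4 = 136.1
v = 136.1^(1/0.5) = 136.1^2 = 18523 m/s

v ≈ 18.5 km/s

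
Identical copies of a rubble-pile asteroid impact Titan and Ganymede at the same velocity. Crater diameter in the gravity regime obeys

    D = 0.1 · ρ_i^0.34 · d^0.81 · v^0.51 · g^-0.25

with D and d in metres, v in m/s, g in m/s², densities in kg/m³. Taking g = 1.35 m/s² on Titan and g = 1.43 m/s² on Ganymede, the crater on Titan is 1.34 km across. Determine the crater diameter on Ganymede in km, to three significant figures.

All impactor-dependent factors cancel in the ratio, leaving D_Ganymede/D_Titan = (g_Ganymede/g_Titan)^-0.25.
(1.43/1.35)^-0.25 = 1.059^-0.25 = 0.9858
D_Ganymede = 0.9858 × 1.34 km = 1.32 km

D ≈ 1.32 km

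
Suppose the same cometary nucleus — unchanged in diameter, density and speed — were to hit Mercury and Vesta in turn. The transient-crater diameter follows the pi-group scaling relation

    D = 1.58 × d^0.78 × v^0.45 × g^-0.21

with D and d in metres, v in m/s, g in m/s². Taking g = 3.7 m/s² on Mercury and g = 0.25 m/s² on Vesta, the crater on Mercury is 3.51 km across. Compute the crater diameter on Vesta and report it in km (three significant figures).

All impactor-dependent factors cancel in the ratio, leaving D_Vesta/D_Mercury = (g_Vesta/g_Mercury)^-0.21.
(0.25/3.7)^-0.21 = 0.06757^-0.21 = 1.761
D_Vesta = 1.761 × 3.51 km = 6.18 km

D ≈ 6.18 km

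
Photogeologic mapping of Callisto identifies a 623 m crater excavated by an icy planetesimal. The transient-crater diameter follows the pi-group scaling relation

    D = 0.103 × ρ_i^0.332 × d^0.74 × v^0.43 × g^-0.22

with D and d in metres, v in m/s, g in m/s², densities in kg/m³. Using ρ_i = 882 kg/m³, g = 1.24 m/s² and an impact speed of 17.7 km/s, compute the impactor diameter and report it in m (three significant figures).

Rearranging for d: d = [D / (0.103 · 882^0.332 · 17700^0.43 · 1.24^-0.22)]^(1/0.74).
882^0.332 = 9.504
17700^0.43 = 67.09
1.24^-0.22 = 0.9538
Denominator = 0.103 × 9.504 × 67.09 × 0.9538 = 62.64
D / 62.64 = 623 / 62.64 = 9.946
d = 9.946^(1/0.74) = 9.946^1.3514 = 22.30 m

d ≈ 22.3 m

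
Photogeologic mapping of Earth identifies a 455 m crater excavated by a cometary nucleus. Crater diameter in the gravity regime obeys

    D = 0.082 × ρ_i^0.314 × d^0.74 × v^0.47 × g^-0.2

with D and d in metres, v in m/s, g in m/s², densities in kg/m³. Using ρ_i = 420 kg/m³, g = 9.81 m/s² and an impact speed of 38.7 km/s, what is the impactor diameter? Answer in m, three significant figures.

Rearranging for d: d = [D / (0.082 · 420^0.314 · 38700^0.47 · 9.81^-0.2)]^(1/0.74).
420^0.314 = 6.663
38700^0.47 = 143.3
9.81^-0.2 = 0.6334
Denominator = 0.082 × 6.663 × 143.3 × 0.6334 = 49.59
D / 49.59 = 455 / 49.59 = 9.175
d = 9.175^(1/0.74) = 9.175^1.3514 = 19.99 m

d ≈ 20.0 m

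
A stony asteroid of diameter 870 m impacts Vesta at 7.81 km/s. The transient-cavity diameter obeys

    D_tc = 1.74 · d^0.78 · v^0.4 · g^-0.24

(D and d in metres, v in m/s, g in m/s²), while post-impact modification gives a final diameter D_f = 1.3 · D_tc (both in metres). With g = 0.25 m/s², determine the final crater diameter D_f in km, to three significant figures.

v = 7810 m/s.
d^0.78 = 870^0.78 = 196.3
v^0.4 = 7810^0.4 = 36.06
g^-0.24 = 0.25^-0.24 = 1.395
D_tc = 1.74 × 196.3 × 36.06 × 1.395 = 17180 m
D_f = 1.3 × 17180 = 22334 m
     = 22.33 km

D_f ≈ 22.3 km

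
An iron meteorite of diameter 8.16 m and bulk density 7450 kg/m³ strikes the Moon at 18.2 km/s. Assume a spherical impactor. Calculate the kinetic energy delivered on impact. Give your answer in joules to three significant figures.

v = 18200 m/s.
Mass m = (π/6) ρ d³ = (π/6) × 7450 × (8.16)³ = 2.119 × 10^6 kg
E = ½ m v² = 0.5 × 2.119 × 10^6 × (18200)² = 3.509 × 10^14 J

E ≈ 3.51 × 10^14 J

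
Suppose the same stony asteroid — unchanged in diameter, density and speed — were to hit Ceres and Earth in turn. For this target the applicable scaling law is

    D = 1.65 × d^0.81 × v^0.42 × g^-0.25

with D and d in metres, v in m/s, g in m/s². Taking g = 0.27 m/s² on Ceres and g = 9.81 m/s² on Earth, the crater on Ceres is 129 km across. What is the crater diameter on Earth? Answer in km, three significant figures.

All impactor-dependent factors cancel in the ratio, leaving D_Earth/D_Ceres = (g_Earth/g_Ceres)^-0.25.
(9.81/0.27)^-0.25 = 36.33^-0.25 = 0.4073
D_Earth = 0.4073 × 129 km = 52.5 km

D ≈ 52.5 km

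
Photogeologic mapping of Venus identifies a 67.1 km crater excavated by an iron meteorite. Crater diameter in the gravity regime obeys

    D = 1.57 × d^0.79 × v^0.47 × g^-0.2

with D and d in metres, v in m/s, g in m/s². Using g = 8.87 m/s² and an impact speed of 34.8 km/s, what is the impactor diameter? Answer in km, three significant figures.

d ≈ 2.51 km

Rearranging for d: d = [D / (1.57 · 34800^0.47 · 8.87^-0.2)]^(1/0.79).
D = 67100 m.
34800^0.47 = 136.3
8.87^-0.2 = 0.6463
Denominator = 1.57 × 136.3 × 0.6463 = 138.3
D / 138.3 = 67100 / 138.3 = 485.2
d = 485.2^(1/0.79) = 485.2^1.2658 = 2511 m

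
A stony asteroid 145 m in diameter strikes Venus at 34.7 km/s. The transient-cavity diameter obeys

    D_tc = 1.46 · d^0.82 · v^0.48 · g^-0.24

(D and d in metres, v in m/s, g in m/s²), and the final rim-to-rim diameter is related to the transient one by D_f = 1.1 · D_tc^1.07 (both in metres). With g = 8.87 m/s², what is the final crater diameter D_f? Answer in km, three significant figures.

D_f ≈ 15.9 km

v = 34700 m/s.
d^0.82 = 145^0.82 = 59.20
v^0.48 = 34700^0.48 = 151.1
g^-0.24 = 8.87^-0.24 = 0.5922
D_tc = 1.46 × 59.20 × 151.1 × 0.5922 = 7734 m
D_f = 1.1 × (7734)^1.07 = 15922 m
     = 15.92 km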